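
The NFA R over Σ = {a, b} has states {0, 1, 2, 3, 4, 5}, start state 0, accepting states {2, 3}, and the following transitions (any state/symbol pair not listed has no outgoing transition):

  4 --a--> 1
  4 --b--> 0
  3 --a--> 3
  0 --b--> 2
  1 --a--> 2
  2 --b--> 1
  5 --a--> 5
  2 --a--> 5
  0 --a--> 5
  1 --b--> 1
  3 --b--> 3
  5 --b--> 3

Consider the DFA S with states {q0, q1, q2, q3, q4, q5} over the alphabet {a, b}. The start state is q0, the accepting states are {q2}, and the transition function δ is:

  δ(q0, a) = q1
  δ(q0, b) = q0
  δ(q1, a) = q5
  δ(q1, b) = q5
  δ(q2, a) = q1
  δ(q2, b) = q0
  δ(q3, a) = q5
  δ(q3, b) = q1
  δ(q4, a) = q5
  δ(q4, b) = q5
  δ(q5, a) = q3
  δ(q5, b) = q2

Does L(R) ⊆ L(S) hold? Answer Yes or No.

No

The string b is in L(R) but not in L(S).
So L(R) ⊄ L(S).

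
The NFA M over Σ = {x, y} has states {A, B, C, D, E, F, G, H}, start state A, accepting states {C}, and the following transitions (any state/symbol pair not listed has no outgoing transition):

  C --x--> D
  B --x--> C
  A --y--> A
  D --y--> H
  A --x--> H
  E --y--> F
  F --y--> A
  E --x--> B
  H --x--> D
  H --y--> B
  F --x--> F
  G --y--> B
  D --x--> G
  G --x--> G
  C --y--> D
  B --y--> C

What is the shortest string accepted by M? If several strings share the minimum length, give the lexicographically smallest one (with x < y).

xyx

A breadth-first search from A reaches an accepting state first via the path A → H → B → C on input xyx.
No string of length < 3 is accepted (BFS exhausts all shorter strings without reaching an accepting state), and xyx is the lexicographically least accepting string of length 3.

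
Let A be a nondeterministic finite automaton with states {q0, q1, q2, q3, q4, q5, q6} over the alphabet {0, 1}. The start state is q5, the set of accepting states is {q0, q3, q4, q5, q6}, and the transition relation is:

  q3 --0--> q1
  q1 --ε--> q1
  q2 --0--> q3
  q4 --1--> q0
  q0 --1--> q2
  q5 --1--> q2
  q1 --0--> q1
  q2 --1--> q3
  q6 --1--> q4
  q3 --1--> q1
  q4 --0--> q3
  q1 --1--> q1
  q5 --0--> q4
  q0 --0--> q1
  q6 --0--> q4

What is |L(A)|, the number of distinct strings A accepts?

8

The useful subgraph on states {q0, q2, q3, q4, q5} is acyclic, so L(A) is finite; the longest accepting path visits 5 useful states, giving maximum string length 4.
Counting accepting paths from q5 by length: 1 of length 0, 1 of length 1, 4 of length 2, 2 of length 4. Total 8.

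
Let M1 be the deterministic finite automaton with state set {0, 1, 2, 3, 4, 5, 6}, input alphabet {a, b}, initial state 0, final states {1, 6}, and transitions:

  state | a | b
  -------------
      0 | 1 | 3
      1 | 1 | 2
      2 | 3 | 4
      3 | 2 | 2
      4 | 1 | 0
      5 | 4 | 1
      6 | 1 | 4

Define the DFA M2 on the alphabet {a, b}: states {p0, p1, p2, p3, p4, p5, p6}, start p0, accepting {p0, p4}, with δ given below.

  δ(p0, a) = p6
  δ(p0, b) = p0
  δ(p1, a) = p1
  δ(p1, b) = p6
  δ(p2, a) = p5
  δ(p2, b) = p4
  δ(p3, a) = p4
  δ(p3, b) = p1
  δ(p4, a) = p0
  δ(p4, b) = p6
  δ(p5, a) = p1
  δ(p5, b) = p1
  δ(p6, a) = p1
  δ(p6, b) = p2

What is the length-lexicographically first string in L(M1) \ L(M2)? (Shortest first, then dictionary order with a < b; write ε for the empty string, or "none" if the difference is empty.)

a

The string a is accepted by M1 but not by M2.
No shorter string lies in the difference, and a is the lexicographically first length-1 string in L(M1) \ L(M2).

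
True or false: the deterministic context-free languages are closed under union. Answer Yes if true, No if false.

{aⁿbⁿ : n≥0} and {aⁿb²ⁿ : n≥0} are each accepted by a deterministic PDA (push the a's; pop one per b, respectively one per two b's), but their union U is not. Suppose a DPDA M accepted U. Being deterministic, M has a single run on aⁿb²ⁿ, and since aⁿbⁿ ∈ U that run passes through an accepting configuration right after consuming the prefix aⁿbⁿ and then goes on to accept again after n more b's. Build an ordinary (nondeterministic) PDA M′ that simulates M on a's and b's and, at any moment when M is in an accepting state, may switch to a second mode in which it reads only c's, feeding each c to M as a b; M′ accepts when M does. Then M′ accepts aⁱbʲcᵏ (k≥1) exactly when both aⁱbʲ ∈ U and aⁱbʲ⁺ᵏ ∈ U, and checking the four cases (i=j or j=2i, combined with j+k=i or j+k=2i) leaves only i=j=k: so L(M′) ∩ a*b*c⁺ = {aⁿbⁿcⁿ : n≥1} would be context-free, which it is not (pumping lemma) — contradiction. (The union is an unambiguous CFL; it is determinism, not unambiguity, that fails.)

No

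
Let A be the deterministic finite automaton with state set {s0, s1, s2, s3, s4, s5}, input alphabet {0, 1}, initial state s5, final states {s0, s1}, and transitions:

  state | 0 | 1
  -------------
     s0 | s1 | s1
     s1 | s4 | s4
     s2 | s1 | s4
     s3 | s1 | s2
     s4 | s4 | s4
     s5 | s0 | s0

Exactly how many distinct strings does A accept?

6

The useful subgraph on states {s0, s1, s5} is acyclic, so L(A) is finite; the longest accepting path visits 3 useful states, giving maximum string length 2.
Counting accepting paths from s5 by length: 2 of length 1, 4 of length 2. Total 6.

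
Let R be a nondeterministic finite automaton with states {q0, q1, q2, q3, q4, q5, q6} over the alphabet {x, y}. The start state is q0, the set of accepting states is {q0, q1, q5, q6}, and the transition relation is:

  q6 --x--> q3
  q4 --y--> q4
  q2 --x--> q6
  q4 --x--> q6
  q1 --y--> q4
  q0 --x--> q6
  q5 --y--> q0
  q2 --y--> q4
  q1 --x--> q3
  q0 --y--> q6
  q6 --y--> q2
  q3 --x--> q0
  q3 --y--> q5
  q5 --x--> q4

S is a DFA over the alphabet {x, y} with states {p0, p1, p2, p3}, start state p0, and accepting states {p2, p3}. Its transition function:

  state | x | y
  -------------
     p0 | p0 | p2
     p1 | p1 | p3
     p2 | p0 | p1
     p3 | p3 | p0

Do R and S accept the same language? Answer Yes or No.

The empty string ε is accepted by R but rejected by S.
So L(R) ≠ L(S).

No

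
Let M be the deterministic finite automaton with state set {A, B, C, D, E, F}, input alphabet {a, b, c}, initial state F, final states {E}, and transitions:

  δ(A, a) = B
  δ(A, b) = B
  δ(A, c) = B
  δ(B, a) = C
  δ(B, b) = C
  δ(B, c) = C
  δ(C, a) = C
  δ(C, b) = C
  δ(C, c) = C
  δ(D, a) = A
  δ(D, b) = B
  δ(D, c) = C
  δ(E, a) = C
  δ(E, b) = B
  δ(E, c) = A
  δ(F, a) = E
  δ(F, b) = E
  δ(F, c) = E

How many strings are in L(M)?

The useful subgraph on states {E, F} is acyclic, so L(M) is finite; the longest accepting path visits 2 useful states, giving maximum string length 1.
Counting accepting paths from F by length: 3 of length 1. Total 3.

3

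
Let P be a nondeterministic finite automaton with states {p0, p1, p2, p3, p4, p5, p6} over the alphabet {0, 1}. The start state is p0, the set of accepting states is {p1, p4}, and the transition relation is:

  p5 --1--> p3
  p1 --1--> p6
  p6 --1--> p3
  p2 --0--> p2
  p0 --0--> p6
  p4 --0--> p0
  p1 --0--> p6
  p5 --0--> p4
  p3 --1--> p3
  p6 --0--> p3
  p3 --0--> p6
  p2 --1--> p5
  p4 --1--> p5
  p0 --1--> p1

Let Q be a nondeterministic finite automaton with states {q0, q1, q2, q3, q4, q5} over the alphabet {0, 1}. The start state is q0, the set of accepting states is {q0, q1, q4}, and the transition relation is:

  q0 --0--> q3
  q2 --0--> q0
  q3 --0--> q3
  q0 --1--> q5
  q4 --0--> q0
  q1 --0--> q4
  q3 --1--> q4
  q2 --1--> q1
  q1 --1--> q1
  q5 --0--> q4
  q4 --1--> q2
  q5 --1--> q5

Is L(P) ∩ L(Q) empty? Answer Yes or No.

Yes

Exploring the product automaton P × Q from the start pair (p0, q0), following both machines on each input symbol, reaches 12 state pairs: (p0, q0), (p6, q3), (p1, q5), (p3, q3), (p3, q4), (p6, q4), (p6, q5), (p6, q0), (p3, q2), (p3, q0), (p3, q5), (p3, q1).
P accepts in {p1, p4} and Q accepts in {q0, q1, q4}; no reachable pair has both components accepting, so no string drives both machines to acceptance simultaneously and L(P) ∩ L(Q) = ∅.
So no string is accepted by both, and the intersection is empty.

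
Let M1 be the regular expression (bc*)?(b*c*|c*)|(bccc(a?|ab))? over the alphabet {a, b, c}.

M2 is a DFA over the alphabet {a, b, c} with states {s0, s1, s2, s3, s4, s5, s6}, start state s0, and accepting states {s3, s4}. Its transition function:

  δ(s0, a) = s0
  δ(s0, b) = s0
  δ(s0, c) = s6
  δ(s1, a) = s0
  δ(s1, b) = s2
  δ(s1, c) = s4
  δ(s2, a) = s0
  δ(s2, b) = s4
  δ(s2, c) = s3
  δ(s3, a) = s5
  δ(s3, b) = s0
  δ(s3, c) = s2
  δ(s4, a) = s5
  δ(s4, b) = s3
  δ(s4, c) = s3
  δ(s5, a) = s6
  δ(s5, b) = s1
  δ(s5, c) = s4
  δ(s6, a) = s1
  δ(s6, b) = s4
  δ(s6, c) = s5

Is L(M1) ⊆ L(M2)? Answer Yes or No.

The empty string ε is in L(M1) but not in L(M2).
So L(M1) ⊄ L(M2).

No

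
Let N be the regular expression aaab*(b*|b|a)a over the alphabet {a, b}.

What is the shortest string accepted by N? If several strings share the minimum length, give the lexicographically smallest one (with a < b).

By inspection of the expression, no string of length less than 4 matches, and aaaa is the lexicographically first match of length 4.

aaaa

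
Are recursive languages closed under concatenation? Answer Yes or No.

Yes

For an input of length n, try each of the n+1 split points, running the decider for L₁ on the prefix and the decider for L₂ on the suffix; accept if some split succeeds. Finitely many halting sub-runs, so this decides L₁L₂.
So the recursive languages are closed under concatenation.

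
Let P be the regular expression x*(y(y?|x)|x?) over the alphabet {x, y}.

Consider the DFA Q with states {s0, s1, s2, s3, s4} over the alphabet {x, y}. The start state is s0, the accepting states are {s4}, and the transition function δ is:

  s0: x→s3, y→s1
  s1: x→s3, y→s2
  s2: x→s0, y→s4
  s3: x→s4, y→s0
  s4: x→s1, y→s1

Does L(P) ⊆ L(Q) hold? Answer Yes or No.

No

The empty string ε is in L(P) but not in L(Q).
So L(P) ⊄ L(Q).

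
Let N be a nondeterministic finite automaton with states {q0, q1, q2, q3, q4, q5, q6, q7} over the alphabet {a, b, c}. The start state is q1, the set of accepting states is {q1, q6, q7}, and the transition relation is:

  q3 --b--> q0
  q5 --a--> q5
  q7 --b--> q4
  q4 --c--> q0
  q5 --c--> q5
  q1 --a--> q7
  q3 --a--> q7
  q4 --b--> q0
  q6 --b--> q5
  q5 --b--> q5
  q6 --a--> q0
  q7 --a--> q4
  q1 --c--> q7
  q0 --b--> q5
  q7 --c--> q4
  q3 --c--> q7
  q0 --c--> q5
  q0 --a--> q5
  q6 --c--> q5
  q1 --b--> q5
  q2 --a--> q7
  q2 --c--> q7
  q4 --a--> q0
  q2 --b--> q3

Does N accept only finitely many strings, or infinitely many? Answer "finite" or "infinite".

finite

The useful states (reachable from q1 and able to reach an accepting state) are {q1, q7}.
Restricted to these states the transition graph has no cycle, so every accepting path has bounded length and L is finite.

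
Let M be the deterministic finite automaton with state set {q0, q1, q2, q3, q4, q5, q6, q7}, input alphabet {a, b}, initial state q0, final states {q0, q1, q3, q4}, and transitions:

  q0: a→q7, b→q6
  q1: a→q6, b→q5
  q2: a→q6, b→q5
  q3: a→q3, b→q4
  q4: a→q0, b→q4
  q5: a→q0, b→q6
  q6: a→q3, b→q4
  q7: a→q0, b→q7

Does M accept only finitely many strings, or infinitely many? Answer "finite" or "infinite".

infinite

State q3 is reachable from the start and can reach an accepting state, and it lies on the cycle q3 → q3.
Traversing that cycle any number of times yields accepted strings of unbounded length, so the language is infinite.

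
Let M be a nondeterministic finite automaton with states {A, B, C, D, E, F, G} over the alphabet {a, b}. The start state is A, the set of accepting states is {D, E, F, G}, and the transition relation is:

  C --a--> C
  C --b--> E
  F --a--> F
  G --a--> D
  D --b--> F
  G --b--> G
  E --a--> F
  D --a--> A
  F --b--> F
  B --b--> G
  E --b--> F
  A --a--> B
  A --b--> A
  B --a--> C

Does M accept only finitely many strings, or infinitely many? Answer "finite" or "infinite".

infinite

State A is reachable from the start and can reach an accepting state, and it lies on the cycle A → A.
Traversing that cycle any number of times yields accepted strings of unbounded length, so the language is infinite.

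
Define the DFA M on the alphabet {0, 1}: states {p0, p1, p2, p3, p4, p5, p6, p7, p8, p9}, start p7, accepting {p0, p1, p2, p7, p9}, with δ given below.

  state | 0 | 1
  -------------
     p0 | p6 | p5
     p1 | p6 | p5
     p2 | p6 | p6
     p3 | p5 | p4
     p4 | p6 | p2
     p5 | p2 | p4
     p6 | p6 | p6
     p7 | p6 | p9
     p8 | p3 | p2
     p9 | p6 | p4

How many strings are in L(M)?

3

The useful subgraph on states {p2, p4, p7, p9} is acyclic, so L(M) is finite; the longest accepting path visits 4 useful states, giving maximum string length 3.
Counting accepting paths from p7 by length: 1 of length 0, 1 of length 1, 1 of length 3. Total 3.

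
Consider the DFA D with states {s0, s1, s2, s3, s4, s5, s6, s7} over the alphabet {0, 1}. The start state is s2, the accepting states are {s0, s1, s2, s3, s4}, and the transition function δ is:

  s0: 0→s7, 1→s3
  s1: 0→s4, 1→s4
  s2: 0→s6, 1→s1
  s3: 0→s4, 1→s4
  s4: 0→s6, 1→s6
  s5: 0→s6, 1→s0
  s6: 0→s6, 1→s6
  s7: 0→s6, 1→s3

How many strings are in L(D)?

The useful subgraph on states {s1, s2, s4} is acyclic, so L(D) is finite; the longest accepting path visits 3 useful states, giving maximum string length 2.
Counting accepting paths from s2 by length: 1 of length 0, 1 of length 1, 2 of length 2. Total 4.

4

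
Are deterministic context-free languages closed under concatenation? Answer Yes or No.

No

Take L₁ = {ε, c} (finite, hence regular and DCFL) and L₂ = {c aⁿbⁿ : n≥0} ∪ {cc aⁿb²ⁿ : n≥0} (a DCFL: the number of leading c's tells the DPDA whether to pop one stack symbol per b or per two b's). Then L₁L₂ ∩ cca⁺b* = {cc aⁿbⁿ : n≥1} ∪ {cc aⁿb²ⁿ : n≥1}. If L₁L₂ were a DCFL, so would be this intersection with a regular set, and a DPDA for it started from its configuration after reading cc would accept {aⁿbⁿ : n≥1} ∪ {aⁿb²ⁿ : n≥1}, which no deterministic PDA accepts (a DPDA for it would have a single run on aⁿb²ⁿ, accepting after the prefix aⁿbⁿ and accepting again after n more b's; an ordinary PDA that simulates it on a's and b's and, at any moment when it is accepting, may switch to reading only a fresh letter d while feeding each d to the simulation as a b, would accept aⁱbʲdᵏ (k≥1) exactly when both aⁱbʲ and aⁱbʲ⁺ᵏ are in the language, i.e. its language intersected with the regular set a*b*d⁺ would be exactly {aⁿbⁿdⁿ : n≥1} — impossible, since context-free languages are closed under intersection with regular sets and {aⁿbⁿdⁿ} is not context-free). Hence L₁L₂ is not a DCFL.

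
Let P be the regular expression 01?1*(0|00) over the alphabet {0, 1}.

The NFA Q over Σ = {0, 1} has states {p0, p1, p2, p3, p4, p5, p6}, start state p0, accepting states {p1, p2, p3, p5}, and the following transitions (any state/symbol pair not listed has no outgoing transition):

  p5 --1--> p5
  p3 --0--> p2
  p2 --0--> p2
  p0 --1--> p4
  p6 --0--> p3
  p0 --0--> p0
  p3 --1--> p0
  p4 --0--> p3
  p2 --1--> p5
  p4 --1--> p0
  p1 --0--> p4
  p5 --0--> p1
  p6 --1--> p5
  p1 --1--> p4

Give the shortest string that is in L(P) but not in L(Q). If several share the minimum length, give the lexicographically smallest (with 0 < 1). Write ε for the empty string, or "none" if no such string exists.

The string 00 is accepted by P but not by Q.
No shorter string lies in the difference, and 00 is the lexicographically first length-2 string in L(P) \ L(Q).

00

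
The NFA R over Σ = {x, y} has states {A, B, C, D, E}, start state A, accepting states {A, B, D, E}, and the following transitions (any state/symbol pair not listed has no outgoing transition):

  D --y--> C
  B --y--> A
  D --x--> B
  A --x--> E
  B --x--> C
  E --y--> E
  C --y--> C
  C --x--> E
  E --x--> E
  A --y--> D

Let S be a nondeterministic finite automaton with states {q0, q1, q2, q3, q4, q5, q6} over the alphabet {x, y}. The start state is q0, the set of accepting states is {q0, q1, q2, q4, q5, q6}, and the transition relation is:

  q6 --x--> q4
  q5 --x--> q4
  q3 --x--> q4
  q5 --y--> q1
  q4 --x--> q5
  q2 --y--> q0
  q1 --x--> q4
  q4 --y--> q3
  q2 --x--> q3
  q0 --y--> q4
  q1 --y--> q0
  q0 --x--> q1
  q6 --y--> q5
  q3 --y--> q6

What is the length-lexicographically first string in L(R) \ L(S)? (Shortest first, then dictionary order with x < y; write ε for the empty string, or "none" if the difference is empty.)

The string xxy is accepted by R but not by S.
No shorter string lies in the difference, and xxy is the lexicographically first length-3 string in L(R) \ L(S).

xxy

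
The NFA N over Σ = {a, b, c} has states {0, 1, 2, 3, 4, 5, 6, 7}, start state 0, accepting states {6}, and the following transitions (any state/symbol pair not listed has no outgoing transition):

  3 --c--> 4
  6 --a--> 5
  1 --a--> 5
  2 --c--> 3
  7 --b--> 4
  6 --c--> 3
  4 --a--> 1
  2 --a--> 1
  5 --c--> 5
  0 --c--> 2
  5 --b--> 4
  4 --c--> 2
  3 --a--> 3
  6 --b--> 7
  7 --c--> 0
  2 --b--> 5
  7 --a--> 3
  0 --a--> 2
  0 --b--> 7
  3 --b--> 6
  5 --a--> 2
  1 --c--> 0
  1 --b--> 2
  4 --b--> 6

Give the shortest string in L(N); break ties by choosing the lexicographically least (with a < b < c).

acb

A breadth-first search from 0 reaches an accepting state first via the path 0 → 2 → 3 → 6 on input acb.
No string of length < 3 is accepted (BFS exhausts all shorter strings without reaching an accepting state), and acb is the lexicographically least accepting string of length 3.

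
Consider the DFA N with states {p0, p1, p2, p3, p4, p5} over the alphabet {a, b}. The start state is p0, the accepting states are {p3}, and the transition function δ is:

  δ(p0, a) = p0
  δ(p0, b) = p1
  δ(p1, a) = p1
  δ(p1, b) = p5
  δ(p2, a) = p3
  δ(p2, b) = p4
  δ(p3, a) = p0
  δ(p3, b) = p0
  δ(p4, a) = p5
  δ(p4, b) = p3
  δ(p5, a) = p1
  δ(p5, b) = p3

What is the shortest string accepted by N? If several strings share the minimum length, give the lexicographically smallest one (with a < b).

A breadth-first search from p0 reaches an accepting state first via the path p0 → p1 → p5 → p3 on input bbb.
No string of length < 3 is accepted (BFS exhausts all shorter strings without reaching an accepting state), and bbb is the lexicographically least accepting string of length 3.

bbb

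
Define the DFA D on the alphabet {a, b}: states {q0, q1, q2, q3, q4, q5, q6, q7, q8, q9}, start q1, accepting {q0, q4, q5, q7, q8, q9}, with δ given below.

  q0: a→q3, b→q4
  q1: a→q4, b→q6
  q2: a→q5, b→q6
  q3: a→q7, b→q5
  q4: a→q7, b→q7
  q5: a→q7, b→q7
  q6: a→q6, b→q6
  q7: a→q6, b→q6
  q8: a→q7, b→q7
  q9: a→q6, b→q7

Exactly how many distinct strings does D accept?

3

The useful subgraph on states {q1, q4, q7} is acyclic, so L(D) is finite; the longest accepting path visits 3 useful states, giving maximum string length 2.
Counting accepting paths from q1 by length: 1 of length 1, 2 of length 2. Total 3.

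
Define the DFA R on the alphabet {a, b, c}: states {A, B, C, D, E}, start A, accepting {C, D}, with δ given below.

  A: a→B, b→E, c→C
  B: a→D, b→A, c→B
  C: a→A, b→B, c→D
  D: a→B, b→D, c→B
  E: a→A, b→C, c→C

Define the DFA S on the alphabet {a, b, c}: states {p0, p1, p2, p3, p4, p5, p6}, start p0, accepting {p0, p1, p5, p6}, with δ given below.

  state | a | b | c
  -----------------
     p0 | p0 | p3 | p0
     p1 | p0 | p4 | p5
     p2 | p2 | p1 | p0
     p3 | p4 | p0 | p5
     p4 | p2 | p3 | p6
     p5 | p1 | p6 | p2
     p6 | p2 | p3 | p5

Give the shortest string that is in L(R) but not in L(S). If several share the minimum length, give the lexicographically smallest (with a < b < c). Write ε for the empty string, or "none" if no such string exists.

The string aab is accepted by R but not by S.
No shorter string lies in the difference, and aab is the lexicographically first length-3 string in L(R) \ L(S).

aab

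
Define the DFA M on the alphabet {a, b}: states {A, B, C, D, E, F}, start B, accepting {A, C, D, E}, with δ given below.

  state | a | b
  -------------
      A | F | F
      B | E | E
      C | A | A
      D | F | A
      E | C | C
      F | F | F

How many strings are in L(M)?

14

The useful subgraph on states {A, B, C, E} is acyclic, so L(M) is finite; the longest accepting path visits 4 useful states, giving maximum string length 3.
Counting accepting paths from B by length: 2 of length 1, 4 of length 2, 8 of length 3. Total 14.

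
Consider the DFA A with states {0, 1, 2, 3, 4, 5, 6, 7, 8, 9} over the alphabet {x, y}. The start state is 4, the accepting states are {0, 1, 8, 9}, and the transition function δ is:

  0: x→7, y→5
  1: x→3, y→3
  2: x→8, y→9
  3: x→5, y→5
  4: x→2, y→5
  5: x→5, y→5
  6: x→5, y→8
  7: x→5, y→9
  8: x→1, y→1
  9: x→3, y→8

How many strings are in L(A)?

The useful subgraph on states {1, 2, 4, 8, 9} is acyclic, so L(A) is finite; the longest accepting path visits 5 useful states, giving maximum string length 4.
Counting accepting paths from 4 by length: 2 of length 2, 3 of length 3, 2 of length 4. Total 7.

7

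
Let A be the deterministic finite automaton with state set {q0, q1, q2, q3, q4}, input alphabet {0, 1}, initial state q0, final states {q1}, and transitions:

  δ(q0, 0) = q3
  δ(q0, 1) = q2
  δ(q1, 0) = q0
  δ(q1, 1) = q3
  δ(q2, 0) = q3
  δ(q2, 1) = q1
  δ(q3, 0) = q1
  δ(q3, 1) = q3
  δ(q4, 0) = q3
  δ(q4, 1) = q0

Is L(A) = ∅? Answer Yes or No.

The string 00 is accepted: the run q0 → q3 → q1 ends in the accepting state q1.
Since at least one string is accepted, L(A) is not empty.

No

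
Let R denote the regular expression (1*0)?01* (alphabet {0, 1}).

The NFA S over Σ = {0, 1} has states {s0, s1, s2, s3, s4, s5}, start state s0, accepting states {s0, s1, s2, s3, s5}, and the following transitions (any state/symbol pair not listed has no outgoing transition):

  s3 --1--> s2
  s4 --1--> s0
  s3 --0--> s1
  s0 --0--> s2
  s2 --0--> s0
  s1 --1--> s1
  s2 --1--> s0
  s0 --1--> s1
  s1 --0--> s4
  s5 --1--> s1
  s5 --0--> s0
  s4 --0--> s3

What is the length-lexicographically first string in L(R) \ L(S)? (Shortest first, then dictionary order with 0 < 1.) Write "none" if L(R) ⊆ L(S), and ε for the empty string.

Converting the expression R to a DFA (subset construction, then merging equivalent states) gives the minimal DFA with states {r0, r1, r2, r3, r4, r5}, start state r0, accepting states {r1, r3} and transitions r0: 0→r1, 1→r2; r1: 0→r3, 1→r3; r2: 0→r4, 1→r2; r3: 0→r5, 1→r3; r4: 0→r3, 1→r5; r5: 0→r5, 1→r5.
Exploring the product automaton R × S from the start pair (r0, s0), following both machines on each input symbol, reaches 13 state pairs: (r0, s0), (r1, s2), (r2, s1), (r3, s0), (r4, s4), (r5, s2), (r3, s1), (r3, s3), (r5, s0), (r5, s4), (r5, s1), (r3, s2), (r5, s3).
R accepts in {r1, r3} and S accepts in {s0, s1, s2, s3, s5}. The reachable pairs whose R-component is accepting are (r1, s2), (r3, s0), (r3, s1), (r3, s3), (r3, s2); in each of them the S-component is accepting too, so the product for L(R) \ L(S) (R-component accepting, S-component rejecting) has no reachable accepting pair and the difference is empty.
So every string accepted by R is also accepted by S: L(R) \ L(S) = ∅ and there is no such string.

none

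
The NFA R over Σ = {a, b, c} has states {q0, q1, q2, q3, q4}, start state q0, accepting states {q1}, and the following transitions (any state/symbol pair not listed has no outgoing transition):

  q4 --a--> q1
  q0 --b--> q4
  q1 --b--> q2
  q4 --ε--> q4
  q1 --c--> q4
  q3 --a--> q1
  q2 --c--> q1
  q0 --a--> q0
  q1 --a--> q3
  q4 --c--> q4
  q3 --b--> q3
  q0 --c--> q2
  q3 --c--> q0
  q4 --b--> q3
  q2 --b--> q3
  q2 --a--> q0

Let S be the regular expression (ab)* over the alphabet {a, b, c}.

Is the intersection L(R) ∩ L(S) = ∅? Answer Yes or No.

Converting the expression S to a DFA (subset construction, then merging equivalent states) gives the minimal DFA with states {s0, s1, s2}, start state s0, accepting states {s0} and transitions s0: a→s1, b→s2, c→s2; s1: a→s2, b→s0, c→s2; s2: a→s2, b→s2, c→s2.
Exploring the product automaton R × S from the start pair (q0, s0), following both machines on each input symbol, reaches 10 state pairs: (q0, s0), (q0, s1), (q4, s2), (q2, s2), (q0, s2), (q4, s0), (q1, s2), (q3, s2), (q1, s1), (q2, s0).
R accepts in {q1} and S accepts in {s0}; no reachable pair has both components accepting, so no string drives both machines to acceptance simultaneously and L(R) ∩ L(S) = ∅.
So no string is accepted by both, and the intersection is empty.

Yes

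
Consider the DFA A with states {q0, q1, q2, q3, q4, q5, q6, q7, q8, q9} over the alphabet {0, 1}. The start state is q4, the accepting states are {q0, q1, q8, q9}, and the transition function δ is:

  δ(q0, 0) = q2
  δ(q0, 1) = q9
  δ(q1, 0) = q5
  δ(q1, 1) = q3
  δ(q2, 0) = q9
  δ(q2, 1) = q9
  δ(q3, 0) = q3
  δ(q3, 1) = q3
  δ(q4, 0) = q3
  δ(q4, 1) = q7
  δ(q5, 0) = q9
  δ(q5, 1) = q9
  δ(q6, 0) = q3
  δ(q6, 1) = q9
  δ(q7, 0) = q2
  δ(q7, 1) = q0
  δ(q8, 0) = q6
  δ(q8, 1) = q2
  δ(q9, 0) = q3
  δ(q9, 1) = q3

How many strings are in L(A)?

6

The useful subgraph on states {q0, q2, q4, q7, q9} is acyclic, so L(A) is finite; the longest accepting path visits 5 useful states, giving maximum string length 4.
Counting accepting paths from q4 by length: 1 of length 2, 3 of length 3, 2 of length 4. Total 6.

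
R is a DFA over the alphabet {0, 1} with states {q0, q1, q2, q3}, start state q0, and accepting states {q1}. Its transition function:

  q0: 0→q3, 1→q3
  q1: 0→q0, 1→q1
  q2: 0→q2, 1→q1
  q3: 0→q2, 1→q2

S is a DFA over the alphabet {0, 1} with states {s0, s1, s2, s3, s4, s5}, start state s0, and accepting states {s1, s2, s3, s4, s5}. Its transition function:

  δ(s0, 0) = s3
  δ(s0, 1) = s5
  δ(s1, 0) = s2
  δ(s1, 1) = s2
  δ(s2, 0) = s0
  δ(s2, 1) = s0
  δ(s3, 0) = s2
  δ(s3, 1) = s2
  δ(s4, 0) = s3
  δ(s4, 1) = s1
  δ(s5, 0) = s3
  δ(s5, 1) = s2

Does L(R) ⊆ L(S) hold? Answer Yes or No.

The string 001 is in L(R) but not in L(S).
So L(R) ⊄ L(S).

No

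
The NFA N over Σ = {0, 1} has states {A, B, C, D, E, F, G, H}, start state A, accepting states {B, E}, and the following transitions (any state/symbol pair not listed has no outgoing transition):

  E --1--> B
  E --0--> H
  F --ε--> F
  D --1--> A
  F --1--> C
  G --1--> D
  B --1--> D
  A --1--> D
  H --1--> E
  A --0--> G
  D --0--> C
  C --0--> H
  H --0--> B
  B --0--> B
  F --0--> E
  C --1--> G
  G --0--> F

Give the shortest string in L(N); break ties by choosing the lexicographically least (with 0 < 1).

A breadth-first search from A reaches an accepting state first via the path A → G → F → E on input 000.
No string of length < 3 is accepted (BFS exhausts all shorter strings without reaching an accepting state), and 000 is the lexicographically least accepting string of length 3.

000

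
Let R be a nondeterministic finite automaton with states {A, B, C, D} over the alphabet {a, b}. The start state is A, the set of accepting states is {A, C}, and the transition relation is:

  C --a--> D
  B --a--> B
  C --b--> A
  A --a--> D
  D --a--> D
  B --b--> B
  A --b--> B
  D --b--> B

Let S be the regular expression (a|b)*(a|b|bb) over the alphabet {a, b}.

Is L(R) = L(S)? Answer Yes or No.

The empty string ε is accepted by R but rejected by S.
So L(R) ≠ L(S).

No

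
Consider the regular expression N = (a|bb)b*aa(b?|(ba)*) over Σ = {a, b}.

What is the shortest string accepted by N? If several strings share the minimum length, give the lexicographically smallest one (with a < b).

aaa

By inspection of the expression, no string of length less than 3 matches, and aaa is the lexicographically first match of length 3.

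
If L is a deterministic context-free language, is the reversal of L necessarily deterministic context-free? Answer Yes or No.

No

L = {c bⁿaⁿ : n≥0} ∪ {d b²ⁿaⁿ : n≥0} is a DCFL: the first symbol tells a deterministic PDA whether to pop one or two b's per a. Its reversal Lᴿ = {aⁿbⁿ c : n≥0} ∪ {aⁿb²ⁿ d : n≥0} is not. DCFLs are closed under right quotient by regular languages, and Lᴿ/{c, d} = {aⁿbⁿ : n≥0} ∪ {aⁿb²ⁿ : n≥0} — the standard context-free language accepted by no deterministic PDA (intuitively the machine would have to commit to a b-to-a ratio before the distinguishing marker arrives; formally, a DPDA for it would have a single run on aⁿb²ⁿ, accepting after the prefix aⁿbⁿ and accepting again after n more b's; an ordinary PDA that simulates it on a's and b's and, at any moment when it is accepting, may switch to reading only a fresh letter e while feeding each e to the simulation as a b, would accept aⁱbʲeᵏ (k≥1) exactly when both aⁱbʲ and aⁱbʲ⁺ᵏ are in the language, i.e. its language intersected with the regular set a*b*e⁺ would be exactly {aⁿbⁿeⁿ : n≥1} — impossible, since context-free languages are closed under intersection with regular sets and {aⁿbⁿeⁿ} is not context-free). So Lᴿ cannot be a DCFL.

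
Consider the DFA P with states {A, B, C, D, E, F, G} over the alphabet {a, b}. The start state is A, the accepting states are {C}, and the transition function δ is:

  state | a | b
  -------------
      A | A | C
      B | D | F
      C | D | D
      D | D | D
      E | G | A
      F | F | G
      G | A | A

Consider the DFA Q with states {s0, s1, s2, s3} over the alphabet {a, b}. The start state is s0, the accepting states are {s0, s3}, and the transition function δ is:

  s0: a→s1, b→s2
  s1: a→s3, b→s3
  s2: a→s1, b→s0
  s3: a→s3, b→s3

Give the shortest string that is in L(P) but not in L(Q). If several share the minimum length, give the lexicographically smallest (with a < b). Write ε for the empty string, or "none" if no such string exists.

b

The string b is accepted by P but not by Q.
No shorter string lies in the difference, and b is the lexicographically first length-1 string in L(P) \ L(Q).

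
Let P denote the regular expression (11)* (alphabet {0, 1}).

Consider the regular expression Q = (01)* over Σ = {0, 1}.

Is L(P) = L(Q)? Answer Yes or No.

No

The string 11 is accepted by P but rejected by Q.
So L(P) ≠ L(Q).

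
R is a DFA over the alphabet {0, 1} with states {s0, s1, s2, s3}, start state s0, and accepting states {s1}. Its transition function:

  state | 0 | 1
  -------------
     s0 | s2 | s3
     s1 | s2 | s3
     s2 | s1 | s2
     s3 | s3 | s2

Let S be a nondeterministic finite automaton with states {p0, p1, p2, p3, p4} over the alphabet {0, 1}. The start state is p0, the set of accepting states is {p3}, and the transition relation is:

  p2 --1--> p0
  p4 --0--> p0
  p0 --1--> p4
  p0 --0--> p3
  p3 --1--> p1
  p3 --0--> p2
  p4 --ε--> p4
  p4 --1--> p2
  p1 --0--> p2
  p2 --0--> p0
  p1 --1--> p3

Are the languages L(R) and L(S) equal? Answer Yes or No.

No

The string 00 is accepted by R but rejected by S.
So L(R) ≠ L(S).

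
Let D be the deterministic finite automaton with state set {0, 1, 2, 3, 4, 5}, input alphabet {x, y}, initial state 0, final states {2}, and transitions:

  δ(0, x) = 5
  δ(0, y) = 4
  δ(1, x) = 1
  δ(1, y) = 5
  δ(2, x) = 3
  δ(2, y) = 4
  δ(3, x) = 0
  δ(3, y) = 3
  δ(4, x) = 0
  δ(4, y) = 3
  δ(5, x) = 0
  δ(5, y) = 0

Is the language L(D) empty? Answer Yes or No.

The states reachable from the start state are {0, 3, 4, 5}.
None of the accepting states {2} is reachable, so no string is accepted and L(D) = ∅.

Yes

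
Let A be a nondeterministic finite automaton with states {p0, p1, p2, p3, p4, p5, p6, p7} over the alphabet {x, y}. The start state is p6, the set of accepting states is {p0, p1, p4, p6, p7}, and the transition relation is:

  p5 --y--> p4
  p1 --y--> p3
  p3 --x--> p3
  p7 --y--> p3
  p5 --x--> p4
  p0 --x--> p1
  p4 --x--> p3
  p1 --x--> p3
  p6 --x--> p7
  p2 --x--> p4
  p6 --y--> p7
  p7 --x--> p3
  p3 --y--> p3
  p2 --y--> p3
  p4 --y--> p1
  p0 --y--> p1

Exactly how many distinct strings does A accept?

The useful subgraph on states {p6, p7} is acyclic, so L(A) is finite; the longest accepting path visits 2 useful states, giving maximum string length 1.
Counting accepting paths from p6 by length: 1 of length 0, 2 of length 1. Total 3.

3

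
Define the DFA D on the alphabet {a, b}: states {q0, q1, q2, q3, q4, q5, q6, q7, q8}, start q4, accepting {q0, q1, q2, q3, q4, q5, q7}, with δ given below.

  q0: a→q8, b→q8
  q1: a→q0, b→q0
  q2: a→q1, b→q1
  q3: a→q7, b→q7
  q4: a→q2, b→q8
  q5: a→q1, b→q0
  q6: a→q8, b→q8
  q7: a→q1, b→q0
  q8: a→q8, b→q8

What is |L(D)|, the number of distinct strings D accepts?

The useful subgraph on states {q0, q1, q2, q4} is acyclic, so L(D) is finite; the longest accepting path visits 4 useful states, giving maximum string length 3.
Counting accepting paths from q4 by length: 1 of length 0, 1 of length 1, 2 of length 2, 4 of length 3. Total 8.

8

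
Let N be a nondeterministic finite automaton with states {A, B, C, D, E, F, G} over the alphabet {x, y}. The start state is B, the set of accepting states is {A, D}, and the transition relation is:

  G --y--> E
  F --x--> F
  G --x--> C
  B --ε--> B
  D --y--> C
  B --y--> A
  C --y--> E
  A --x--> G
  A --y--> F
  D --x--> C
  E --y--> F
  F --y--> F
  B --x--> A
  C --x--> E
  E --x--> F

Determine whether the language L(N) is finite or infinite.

The useful states (reachable from B and able to reach an accepting state) are {A, B}.
Restricted to these states the transition graph has no cycle, so every accepting path has bounded length and L is finite.

finite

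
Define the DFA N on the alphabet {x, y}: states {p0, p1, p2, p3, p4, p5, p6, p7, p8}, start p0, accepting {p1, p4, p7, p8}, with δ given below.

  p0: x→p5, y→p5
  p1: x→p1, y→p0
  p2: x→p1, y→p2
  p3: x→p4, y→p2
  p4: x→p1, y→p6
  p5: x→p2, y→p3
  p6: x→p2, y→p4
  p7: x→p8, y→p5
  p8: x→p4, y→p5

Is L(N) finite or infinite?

infinite

State p0 is reachable from the start and can reach an accepting state, and it lies on the cycle p0 → p5 → p2 → p1 → p0.
Traversing that cycle any number of times yields accepted strings of unbounded length, so the language is infinite.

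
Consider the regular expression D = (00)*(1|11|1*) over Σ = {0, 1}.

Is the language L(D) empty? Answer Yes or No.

No

The empty string ε matches the expression, so it belongs to L(D).
Since L(D) contains at least one string, it is not empty.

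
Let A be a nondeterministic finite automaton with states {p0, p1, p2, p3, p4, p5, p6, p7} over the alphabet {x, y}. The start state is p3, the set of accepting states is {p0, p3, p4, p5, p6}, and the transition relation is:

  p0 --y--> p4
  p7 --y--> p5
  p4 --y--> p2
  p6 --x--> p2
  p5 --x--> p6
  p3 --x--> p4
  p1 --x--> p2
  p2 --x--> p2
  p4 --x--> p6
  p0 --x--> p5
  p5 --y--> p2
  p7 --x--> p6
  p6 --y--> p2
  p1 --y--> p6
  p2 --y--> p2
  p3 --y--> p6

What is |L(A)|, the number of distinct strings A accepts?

The useful subgraph on states {p3, p4, p6} is acyclic, so L(A) is finite; the longest accepting path visits 3 useful states, giving maximum string length 2.
Counting accepting paths from p3 by length: 1 of length 0, 2 of length 1, 1 of length 2. Total 4.

4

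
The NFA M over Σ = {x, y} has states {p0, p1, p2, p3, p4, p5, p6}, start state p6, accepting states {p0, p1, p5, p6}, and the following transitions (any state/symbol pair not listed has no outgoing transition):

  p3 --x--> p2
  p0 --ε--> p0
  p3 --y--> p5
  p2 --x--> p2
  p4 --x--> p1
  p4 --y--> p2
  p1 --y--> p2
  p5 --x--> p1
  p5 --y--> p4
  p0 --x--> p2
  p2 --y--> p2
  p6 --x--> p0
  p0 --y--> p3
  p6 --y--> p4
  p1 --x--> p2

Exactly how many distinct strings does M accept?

6

The useful subgraph on states {p0, p1, p3, p4, p5, p6} is acyclic, so L(M) is finite; the longest accepting path visits 6 useful states, giving maximum string length 5.
Counting accepting paths from p6 by length: 1 of length 0, 1 of length 1, 1 of length 2, 1 of length 3, 1 of length 4, 1 of length 5. Total 6.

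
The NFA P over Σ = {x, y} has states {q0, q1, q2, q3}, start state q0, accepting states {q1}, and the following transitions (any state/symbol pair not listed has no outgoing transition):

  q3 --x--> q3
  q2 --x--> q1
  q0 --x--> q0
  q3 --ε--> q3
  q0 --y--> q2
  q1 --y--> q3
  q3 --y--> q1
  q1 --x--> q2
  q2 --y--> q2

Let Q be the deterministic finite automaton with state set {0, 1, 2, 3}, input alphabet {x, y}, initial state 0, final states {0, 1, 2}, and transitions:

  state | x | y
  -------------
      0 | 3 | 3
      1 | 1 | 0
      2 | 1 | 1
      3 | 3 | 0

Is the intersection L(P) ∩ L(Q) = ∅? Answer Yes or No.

The string yxyxy is accepted by both P and Q.
Hence L(P) ∩ L(Q) ≠ ∅.

No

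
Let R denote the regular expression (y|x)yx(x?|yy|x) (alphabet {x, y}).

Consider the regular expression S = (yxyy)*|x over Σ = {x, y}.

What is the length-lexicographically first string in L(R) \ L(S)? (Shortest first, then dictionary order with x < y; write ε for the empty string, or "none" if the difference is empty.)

xyx

The string xyx is accepted by R but not by S.
No shorter string lies in the difference, and xyx is the lexicographically first length-3 string in L(R) \ L(S).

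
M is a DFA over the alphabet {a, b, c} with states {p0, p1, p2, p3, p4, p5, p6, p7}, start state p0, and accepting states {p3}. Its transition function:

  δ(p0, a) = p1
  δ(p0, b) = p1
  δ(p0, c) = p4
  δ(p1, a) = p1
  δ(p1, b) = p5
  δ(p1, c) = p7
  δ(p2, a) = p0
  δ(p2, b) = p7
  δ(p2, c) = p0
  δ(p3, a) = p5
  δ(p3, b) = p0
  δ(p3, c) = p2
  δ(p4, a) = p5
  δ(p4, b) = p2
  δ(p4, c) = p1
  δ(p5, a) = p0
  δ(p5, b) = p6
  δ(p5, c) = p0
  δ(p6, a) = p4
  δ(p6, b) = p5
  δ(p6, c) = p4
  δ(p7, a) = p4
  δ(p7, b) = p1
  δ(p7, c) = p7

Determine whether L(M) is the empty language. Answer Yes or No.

The states reachable from the start state are {p0, p1, p2, p4, p5, p6, p7}.
None of the accepting states {p3} is reachable, so no string is accepted and L(M) = ∅.

Yes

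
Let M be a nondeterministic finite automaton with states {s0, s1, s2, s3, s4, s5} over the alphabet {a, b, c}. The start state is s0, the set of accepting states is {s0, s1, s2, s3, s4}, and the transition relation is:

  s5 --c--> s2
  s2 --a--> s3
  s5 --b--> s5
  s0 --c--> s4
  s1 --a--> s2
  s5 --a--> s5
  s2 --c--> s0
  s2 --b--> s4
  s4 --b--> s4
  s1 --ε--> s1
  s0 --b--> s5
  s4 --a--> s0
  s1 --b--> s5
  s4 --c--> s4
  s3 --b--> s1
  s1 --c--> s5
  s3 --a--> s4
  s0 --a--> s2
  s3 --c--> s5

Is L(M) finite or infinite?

infinite

State s0 is reachable from the start and can reach an accepting state, and it lies on the cycle s0 → s2 → s0.
Traversing that cycle any number of times yields accepted strings of unbounded length, so the language is infinite.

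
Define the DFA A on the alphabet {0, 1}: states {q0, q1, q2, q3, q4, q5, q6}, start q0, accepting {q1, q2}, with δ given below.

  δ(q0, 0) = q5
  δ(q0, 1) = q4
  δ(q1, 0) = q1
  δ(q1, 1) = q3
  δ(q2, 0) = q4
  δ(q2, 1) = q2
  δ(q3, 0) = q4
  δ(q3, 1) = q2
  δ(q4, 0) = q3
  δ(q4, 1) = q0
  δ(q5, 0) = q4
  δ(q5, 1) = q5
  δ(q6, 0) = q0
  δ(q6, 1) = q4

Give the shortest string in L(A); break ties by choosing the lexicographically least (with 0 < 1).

A breadth-first search from q0 reaches an accepting state first via the path q0 → q4 → q3 → q2 on input 101.
No string of length < 3 is accepted (BFS exhausts all shorter strings without reaching an accepting state), and 101 is the lexicographically least accepting string of length 3.

101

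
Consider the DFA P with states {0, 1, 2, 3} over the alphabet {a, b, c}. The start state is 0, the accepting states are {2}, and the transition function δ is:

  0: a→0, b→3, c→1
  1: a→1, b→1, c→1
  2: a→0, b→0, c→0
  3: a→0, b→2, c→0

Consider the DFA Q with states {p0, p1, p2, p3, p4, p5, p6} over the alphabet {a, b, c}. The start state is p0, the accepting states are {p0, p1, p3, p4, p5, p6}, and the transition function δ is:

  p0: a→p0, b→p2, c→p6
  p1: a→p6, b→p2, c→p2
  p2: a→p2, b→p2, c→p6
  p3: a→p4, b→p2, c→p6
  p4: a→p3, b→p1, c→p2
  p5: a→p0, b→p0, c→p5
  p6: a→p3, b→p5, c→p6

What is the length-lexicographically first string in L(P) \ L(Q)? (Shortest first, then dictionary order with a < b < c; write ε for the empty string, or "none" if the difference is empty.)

bb

The string bb is accepted by P but not by Q.
No shorter string lies in the difference, and bb is the lexicographically first length-2 string in L(P) \ L(Q).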